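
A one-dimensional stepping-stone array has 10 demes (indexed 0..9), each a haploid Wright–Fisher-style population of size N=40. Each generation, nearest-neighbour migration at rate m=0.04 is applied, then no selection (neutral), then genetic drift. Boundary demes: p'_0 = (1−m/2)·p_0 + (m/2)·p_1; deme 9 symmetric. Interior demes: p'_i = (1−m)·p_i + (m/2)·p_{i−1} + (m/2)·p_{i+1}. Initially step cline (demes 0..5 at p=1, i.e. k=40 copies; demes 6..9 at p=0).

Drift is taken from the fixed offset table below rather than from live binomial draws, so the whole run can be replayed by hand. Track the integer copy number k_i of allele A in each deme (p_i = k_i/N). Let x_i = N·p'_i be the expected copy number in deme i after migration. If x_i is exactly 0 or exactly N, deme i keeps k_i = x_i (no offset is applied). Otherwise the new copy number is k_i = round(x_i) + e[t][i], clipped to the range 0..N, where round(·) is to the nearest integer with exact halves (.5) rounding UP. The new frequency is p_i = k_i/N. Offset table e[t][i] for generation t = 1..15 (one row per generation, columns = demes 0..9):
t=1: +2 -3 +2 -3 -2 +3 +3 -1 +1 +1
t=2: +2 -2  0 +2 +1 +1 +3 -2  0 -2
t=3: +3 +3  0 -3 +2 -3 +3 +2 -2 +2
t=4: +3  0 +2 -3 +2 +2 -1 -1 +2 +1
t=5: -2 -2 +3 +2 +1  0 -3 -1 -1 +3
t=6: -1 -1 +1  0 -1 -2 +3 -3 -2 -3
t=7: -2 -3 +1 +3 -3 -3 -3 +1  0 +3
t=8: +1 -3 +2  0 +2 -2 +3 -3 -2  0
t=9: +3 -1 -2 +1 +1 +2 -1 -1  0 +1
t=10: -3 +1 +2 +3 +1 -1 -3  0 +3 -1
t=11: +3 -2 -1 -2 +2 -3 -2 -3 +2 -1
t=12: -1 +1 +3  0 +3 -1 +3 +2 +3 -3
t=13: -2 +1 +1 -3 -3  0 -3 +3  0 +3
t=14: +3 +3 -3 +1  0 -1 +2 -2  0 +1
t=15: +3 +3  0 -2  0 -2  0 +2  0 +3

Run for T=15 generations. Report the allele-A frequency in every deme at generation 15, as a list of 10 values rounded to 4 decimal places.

[1.0000, 1.0000, 1.0000, 0.9500, 0.9250, 0.5750, 0.1500, 0.1250, 0.0000, 0.0000]

t=0: k=[40 40 40 40 40 40 0 0 0 0]
t=1: x=[40.0000 40.0000 40.0000 40.0000 40.0000 39.2000 0.8000 0.0000 0.0000 0.0000] k=[40 40 40 40 40 40 4 0 0 0]
t=2: x=[40.0000 40.0000 40.0000 40.0000 40.0000 39.2800 4.6400 0.0800 0.0000 0.0000] k=[40 40 40 40 40 40 8 0 0 0]
t=3: x=[40.0000 40.0000 40.0000 40.0000 40.0000 39.3600 8.4800 0.1600 0.0000 0.0000] k=[40 40 40 40 40 36 11 2 0 0]
t=4: x=[40.0000 40.0000 40.0000 40.0000 39.9200 35.5800 11.3200 2.1400 0.0400 0.0000] k=[40 40 40 40 40 38 10 1 2 0]
t=5: x=[40.0000 40.0000 40.0000 40.0000 39.9600 37.4800 10.3800 1.2000 1.9400 0.0400] k=[40 40 40 40 40 37 7 0 1 3]
t=6: x=[40.0000 40.0000 40.0000 40.0000 39.9400 36.4600 7.4600 0.1600 1.0200 2.9600] k=[40 40 40 40 39 34 10 0 0 0]
t=7: x=[40.0000 40.0000 40.0000 39.9800 38.9200 33.6200 10.2800 0.2000 0.0000 0.0000] k=[40 40 40 40 36 31 7 1 0 0]
t=8: x=[40.0000 40.0000 40.0000 39.9200 35.9800 30.6200 7.3600 1.1000 0.0200 0.0000] k=[40 40 40 40 38 29 10 0 0 0]
t=9: x=[40.0000 40.0000 40.0000 39.9600 37.8600 28.8000 10.1800 0.2000 0.0000 0.0000] k=[40 40 40 40 39 31 9 0 0 0]
t=10: x=[40.0000 40.0000 40.0000 39.9800 38.8600 30.7200 9.2600 0.1800 0.0000 0.0000] k=[40 40 40 40 40 30 6 0 0 0]
t=11: x=[40.0000 40.0000 40.0000 40.0000 39.8000 29.7200 6.3600 0.1200 0.0000 0.0000] k=[40 40 40 40 40 27 4 0 0 0]
t=12: x=[40.0000 40.0000 40.0000 40.0000 39.7400 26.8000 4.3800 0.0800 0.0000 0.0000] k=[40 40 40 40 40 26 7 2 0 0]
t=13: x=[40.0000 40.0000 40.0000 40.0000 39.7200 25.9000 7.2800 2.0600 0.0400 0.0000] k=[40 40 40 40 37 26 4 5 0 0]
t=14: x=[40.0000 40.0000 40.0000 39.9400 36.8400 25.7800 4.4600 4.8800 0.1000 0.0000] k=[40 40 40 40 37 25 6 3 0 0]
t=15: x=[40.0000 40.0000 40.0000 39.9400 36.8200 24.8600 6.3200 3.0000 0.0600 0.0000] k=[40 40 40 38 37 23 6 5 0 0]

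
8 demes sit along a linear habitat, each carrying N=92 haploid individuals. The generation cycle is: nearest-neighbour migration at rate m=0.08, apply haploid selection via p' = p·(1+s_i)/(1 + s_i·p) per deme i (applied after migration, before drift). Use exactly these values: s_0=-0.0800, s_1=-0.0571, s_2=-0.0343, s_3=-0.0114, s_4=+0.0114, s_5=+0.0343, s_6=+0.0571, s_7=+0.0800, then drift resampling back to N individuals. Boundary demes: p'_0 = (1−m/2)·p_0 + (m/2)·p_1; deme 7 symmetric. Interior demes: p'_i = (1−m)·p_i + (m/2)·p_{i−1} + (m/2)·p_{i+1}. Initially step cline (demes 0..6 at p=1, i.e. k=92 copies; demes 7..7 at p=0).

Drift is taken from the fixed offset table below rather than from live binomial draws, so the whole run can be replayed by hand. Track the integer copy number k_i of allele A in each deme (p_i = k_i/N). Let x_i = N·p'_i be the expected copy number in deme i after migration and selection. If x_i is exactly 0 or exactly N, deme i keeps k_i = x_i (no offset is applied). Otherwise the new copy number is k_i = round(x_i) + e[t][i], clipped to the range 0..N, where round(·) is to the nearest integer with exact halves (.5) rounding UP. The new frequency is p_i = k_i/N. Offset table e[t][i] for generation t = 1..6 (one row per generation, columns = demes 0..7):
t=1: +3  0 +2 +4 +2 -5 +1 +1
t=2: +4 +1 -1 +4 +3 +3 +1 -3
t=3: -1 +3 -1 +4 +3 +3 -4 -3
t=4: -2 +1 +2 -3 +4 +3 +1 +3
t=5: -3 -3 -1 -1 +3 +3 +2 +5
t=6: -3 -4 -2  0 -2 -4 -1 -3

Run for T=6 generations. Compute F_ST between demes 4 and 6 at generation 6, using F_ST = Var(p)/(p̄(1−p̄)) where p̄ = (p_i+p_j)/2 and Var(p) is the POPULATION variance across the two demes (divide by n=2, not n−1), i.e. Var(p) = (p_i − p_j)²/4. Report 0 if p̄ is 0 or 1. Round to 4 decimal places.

0.0824

t=0: k=[92 92 92 92 92 92 92 0]
t=1: x=[92.0000 92.0000 92.0000 92.0000 92.0000 92.0000 88.5112 3.9617] k=[92 92 92 92 92 92 90 5]
t=2: x=[92.0000 92.0000 92.0000 92.0000 92.0000 91.9227 86.9516 9.0062] k=[92 92 92 92 92 92 88 6]
t=3: x=[92.0000 92.0000 92.0000 92.0000 92.0000 91.8453 85.2363 9.9422] k=[92 92 92 92 92 92 81 7]
t=4: x=[92.0000 92.0000 92.0000 92.0000 92.0000 91.5745 79.1080 10.6644] k=[92 92 92 92 92 92 80 14]
t=5: x=[92.0000 92.0000 92.0000 92.0000 92.0000 91.5358 78.4926 17.7149] k=[92 92 92 92 92 92 80 23]
t=6: x=[92.0000 92.0000 92.0000 92.0000 92.0000 91.5358 78.8388 26.7151] k=[92 92 92 92 92 88 78 24]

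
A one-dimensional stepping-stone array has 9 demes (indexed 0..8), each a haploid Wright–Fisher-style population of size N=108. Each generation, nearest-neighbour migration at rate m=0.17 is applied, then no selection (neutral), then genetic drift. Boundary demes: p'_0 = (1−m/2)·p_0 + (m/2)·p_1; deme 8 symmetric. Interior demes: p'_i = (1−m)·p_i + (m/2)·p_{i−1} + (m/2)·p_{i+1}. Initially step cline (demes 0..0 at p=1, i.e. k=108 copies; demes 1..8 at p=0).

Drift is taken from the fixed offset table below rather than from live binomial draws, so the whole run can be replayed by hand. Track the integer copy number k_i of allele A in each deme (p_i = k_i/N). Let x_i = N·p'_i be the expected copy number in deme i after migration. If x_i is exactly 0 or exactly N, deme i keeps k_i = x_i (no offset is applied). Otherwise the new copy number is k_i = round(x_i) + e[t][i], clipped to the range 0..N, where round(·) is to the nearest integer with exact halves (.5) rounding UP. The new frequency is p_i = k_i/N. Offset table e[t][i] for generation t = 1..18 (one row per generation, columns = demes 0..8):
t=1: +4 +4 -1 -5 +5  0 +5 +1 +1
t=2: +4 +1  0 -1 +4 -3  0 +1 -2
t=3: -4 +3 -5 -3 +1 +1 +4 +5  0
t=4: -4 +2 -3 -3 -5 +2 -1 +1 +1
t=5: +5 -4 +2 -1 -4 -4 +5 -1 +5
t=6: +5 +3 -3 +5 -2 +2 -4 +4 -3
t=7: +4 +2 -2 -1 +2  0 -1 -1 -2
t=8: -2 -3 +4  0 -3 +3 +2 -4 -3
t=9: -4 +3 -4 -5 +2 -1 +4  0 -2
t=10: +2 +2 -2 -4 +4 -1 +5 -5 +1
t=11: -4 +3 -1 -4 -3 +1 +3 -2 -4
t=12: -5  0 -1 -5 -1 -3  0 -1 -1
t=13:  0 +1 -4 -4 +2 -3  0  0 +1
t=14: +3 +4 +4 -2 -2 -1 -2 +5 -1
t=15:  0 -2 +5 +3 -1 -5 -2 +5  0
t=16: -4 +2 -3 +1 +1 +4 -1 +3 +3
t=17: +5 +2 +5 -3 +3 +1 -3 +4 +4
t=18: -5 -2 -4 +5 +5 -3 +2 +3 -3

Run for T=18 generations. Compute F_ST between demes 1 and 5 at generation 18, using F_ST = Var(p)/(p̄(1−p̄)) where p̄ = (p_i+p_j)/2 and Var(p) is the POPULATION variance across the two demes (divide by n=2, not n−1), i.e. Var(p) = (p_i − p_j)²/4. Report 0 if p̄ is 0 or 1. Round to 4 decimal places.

t=0: k=[108 0 0 0 0 0 0 0 0]
t=1: x=[98.8200 9.1800 0.0000 0.0000 0.0000 0.0000 0.0000 0.0000 0.0000] k=[103 13 0 0 0 0 0 0 0]
t=2: x=[95.3500 19.5450 1.1050 0.0000 0.0000 0.0000 0.0000 0.0000 0.0000] k=[99 21 1 0 0 0 0 0 0]
t=3: x=[92.3700 25.9300 2.6150 0.0850 0.0000 0.0000 0.0000 0.0000 0.0000] k=[88 29 0 0 0 0 0 0 0]
t=4: x=[82.9850 31.5500 2.4650 0.0000 0.0000 0.0000 0.0000 0.0000 0.0000] k=[79 34 0 0 0 0 0 0 0]
t=5: x=[75.1750 34.9350 2.8900 0.0000 0.0000 0.0000 0.0000 0.0000 0.0000] k=[80 31 5 0 0 0 0 0 0]
t=6: x=[75.8350 32.9550 6.7850 0.4250 0.0000 0.0000 0.0000 0.0000 0.0000] k=[81 36 4 5 0 0 0 0 0]
t=7: x=[77.1750 37.1050 6.8050 4.4900 0.4250 0.0000 0.0000 0.0000 0.0000] k=[81 39 5 3 2 0 0 0 0]
t=8: x=[77.4300 39.6800 7.7200 3.0850 1.9150 0.1700 0.0000 0.0000 0.0000] k=[75 37 12 3 0 3 0 0 0]
t=9: x=[71.7700 38.1050 13.3600 3.5100 0.5100 2.4900 0.2550 0.0000 0.0000] k=[68 41 9 0 3 1 4 0 0]
t=10: x=[65.7050 40.5750 10.9550 1.0200 2.5750 1.4250 3.4050 0.3400 0.0000] k=[68 43 9 0 7 0 8 0 0]
t=11: x=[65.8750 42.2350 11.1250 1.3600 5.8100 1.2750 6.6400 0.6800 0.0000] k=[62 45 10 0 3 2 10 0 0]
t=12: x=[60.5550 43.4700 12.1250 1.1050 2.6600 2.7650 8.4700 0.8500 0.0000] k=[56 43 11 0 2 0 8 0 0]
t=13: x=[54.8950 41.3850 12.7850 1.1050 1.6600 0.8500 6.6400 0.6800 0.0000] k=[55 42 9 0 4 0 7 1 0]
t=14: x=[53.8950 40.3000 11.0400 1.1050 3.3200 0.9350 5.8950 1.4250 0.0850] k=[57 44 15 0 1 0 4 6 0]
t=15: x=[55.8950 42.6400 16.1900 1.3600 0.8300 0.4250 3.8300 5.3200 0.5100] k=[56 41 21 4 0 0 2 10 1]
t=16: x=[54.7250 40.5750 21.2550 5.1050 0.3400 0.1700 2.5100 8.5550 1.7650] k=[51 43 18 6 1 4 2 12 5]
t=17: x=[50.3200 41.5550 19.1050 6.5950 1.6800 3.5750 3.0200 10.5550 5.5950] k=[55 44 24 4 5 5 0 15 10]
t=18: x=[54.0650 43.2350 24.0000 5.7850 4.9150 4.5750 1.7000 13.3000 10.4250] k=[49 41 20 11 10 2 4 16 7]

0.2045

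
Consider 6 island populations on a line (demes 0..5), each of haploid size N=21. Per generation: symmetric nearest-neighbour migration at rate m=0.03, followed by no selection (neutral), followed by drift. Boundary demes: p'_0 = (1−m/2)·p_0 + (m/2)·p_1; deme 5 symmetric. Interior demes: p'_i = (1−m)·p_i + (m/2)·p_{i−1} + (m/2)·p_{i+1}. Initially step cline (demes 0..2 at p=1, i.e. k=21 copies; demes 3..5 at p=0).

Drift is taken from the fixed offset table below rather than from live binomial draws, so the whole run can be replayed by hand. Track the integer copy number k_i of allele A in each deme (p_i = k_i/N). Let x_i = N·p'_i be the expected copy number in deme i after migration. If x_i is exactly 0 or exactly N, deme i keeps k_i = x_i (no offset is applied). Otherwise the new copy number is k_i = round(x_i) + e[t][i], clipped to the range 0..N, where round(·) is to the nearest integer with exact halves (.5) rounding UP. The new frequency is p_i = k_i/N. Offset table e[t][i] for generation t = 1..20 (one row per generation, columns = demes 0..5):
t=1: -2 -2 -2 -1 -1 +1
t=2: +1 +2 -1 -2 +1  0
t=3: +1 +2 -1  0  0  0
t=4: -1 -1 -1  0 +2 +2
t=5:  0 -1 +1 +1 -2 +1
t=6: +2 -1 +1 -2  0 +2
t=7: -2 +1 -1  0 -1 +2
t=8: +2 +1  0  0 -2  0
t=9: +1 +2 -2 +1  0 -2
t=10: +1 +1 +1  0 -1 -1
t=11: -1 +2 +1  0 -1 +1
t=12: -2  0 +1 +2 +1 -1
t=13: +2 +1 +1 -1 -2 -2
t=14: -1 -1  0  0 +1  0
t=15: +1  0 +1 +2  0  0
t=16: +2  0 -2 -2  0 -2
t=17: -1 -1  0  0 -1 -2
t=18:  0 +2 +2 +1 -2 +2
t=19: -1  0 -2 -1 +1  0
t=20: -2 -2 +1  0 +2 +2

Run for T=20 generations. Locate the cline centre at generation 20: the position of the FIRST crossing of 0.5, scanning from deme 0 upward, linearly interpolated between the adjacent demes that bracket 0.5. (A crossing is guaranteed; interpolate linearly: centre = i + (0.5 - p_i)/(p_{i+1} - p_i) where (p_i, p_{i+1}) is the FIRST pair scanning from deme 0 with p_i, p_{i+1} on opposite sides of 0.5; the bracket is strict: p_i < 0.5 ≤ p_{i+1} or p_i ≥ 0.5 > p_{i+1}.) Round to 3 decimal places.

t=0: k=[21 21 21 0 0 0]
t=1: x=[21.0000 21.0000 20.6850 0.3150 0.0000 0.0000] k=[21 21 19 0 0 0]
t=2: x=[21.0000 20.9700 18.7450 0.2850 0.0000 0.0000] k=[21 21 18 0 0 0]
t=3: x=[21.0000 20.9550 17.7750 0.2700 0.0000 0.0000] k=[21 21 17 0 0 0]
t=4: x=[21.0000 20.9400 16.8050 0.2550 0.0000 0.0000] k=[21 20 16 0 0 0]
t=5: x=[20.9850 19.9550 15.8200 0.2400 0.0000 0.0000] k=[21 19 17 1 0 0]
t=6: x=[20.9700 19.0000 16.7900 1.2250 0.0150 0.0000] k=[21 18 18 0 0 0]
t=7: x=[20.9550 18.0450 17.7300 0.2700 0.0000 0.0000] k=[19 19 17 0 0 0]
t=8: x=[19.0000 18.9700 16.7750 0.2550 0.0000 0.0000] k=[21 20 17 0 0 0]
t=9: x=[20.9850 19.9700 16.7900 0.2550 0.0000 0.0000] k=[21 21 15 1 0 0]
t=10: x=[21.0000 20.9100 14.8800 1.1950 0.0150 0.0000] k=[21 21 16 1 0 0]
t=11: x=[21.0000 20.9250 15.8500 1.2100 0.0150 0.0000] k=[21 21 17 1 0 0]
t=12: x=[21.0000 20.9400 16.8200 1.2250 0.0150 0.0000] k=[21 21 18 3 1 0]
t=13: x=[21.0000 20.9550 17.8200 3.1950 1.0150 0.0150] k=[21 21 19 2 0 0]
t=14: x=[21.0000 20.9700 18.7750 2.2250 0.0300 0.0000] k=[21 20 19 2 1 0]
t=15: x=[20.9850 20.0000 18.7600 2.2400 1.0000 0.0150] k=[21 20 20 4 1 0]
t=16: x=[20.9850 20.0150 19.7600 4.1950 1.0300 0.0150] k=[21 20 18 2 1 0]
t=17: x=[20.9850 19.9850 17.7900 2.2250 1.0000 0.0150] k=[20 19 18 2 0 0]
t=18: x=[19.9850 19.0000 17.7750 2.2100 0.0300 0.0000] k=[20 21 20 3 0 0]
t=19: x=[20.0150 20.9700 19.7600 3.2100 0.0450 0.0000] k=[19 21 18 2 1 0]
t=20: x=[19.0300 20.9250 17.8050 2.2250 1.0000 0.0150] k=[17 19 19 2 3 2]

2.500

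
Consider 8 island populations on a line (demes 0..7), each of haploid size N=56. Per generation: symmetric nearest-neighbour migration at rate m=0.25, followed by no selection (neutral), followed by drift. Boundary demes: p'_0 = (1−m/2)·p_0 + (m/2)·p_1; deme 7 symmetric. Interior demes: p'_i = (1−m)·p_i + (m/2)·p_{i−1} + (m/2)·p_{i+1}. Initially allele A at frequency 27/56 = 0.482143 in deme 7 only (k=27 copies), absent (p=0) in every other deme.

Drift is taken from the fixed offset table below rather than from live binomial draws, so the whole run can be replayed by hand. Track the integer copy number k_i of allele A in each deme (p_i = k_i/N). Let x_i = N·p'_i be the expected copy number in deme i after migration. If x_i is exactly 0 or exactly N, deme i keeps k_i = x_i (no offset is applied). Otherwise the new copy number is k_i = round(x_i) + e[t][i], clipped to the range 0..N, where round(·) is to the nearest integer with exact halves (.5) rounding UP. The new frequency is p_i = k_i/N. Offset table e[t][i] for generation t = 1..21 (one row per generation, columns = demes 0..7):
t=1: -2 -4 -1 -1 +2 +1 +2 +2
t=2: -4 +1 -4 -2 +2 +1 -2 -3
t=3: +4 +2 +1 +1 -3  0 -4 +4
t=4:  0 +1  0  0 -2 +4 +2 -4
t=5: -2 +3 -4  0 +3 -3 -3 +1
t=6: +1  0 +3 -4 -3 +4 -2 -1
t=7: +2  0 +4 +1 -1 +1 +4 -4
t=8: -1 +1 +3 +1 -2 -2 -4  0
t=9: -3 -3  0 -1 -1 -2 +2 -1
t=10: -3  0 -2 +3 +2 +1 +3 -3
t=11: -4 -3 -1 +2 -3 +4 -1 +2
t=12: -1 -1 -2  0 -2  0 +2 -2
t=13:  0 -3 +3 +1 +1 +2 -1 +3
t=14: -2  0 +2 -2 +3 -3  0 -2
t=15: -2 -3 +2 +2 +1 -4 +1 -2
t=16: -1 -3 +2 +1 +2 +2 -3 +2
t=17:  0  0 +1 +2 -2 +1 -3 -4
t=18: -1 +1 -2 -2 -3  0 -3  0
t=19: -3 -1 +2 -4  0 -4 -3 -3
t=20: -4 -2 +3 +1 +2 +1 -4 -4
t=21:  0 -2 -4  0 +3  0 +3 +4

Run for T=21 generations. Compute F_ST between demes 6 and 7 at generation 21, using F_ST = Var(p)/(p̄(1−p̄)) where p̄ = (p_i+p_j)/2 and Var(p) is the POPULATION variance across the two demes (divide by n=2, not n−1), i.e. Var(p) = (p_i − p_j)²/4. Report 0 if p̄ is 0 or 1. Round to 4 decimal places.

t=0: k=[0 0 0 0 0 0 0 27]
t=1: x=[0.0000 0.0000 0.0000 0.0000 0.0000 0.0000 3.3750 23.6250] k=[0 0 0 0 0 0 5 26]
t=2: x=[0.0000 0.0000 0.0000 0.0000 0.0000 0.6250 7.0000 23.3750] k=[0 0 0 0 0 2 5 20]
t=3: x=[0.0000 0.0000 0.0000 0.0000 0.2500 2.1250 6.5000 18.1250] k=[0 0 0 0 0 2 3 22]
t=4: x=[0.0000 0.0000 0.0000 0.0000 0.2500 1.8750 5.2500 19.6250] k=[0 0 0 0 0 6 7 16]
t=5: x=[0.0000 0.0000 0.0000 0.0000 0.7500 5.3750 8.0000 14.8750] k=[0 0 0 0 4 2 5 16]
t=6: x=[0.0000 0.0000 0.0000 0.5000 3.2500 2.6250 6.0000 14.6250] k=[0 0 0 0 0 7 4 14]
t=7: x=[0.0000 0.0000 0.0000 0.0000 0.8750 5.7500 5.6250 12.7500] k=[0 0 0 0 0 7 10 9]
t=8: x=[0.0000 0.0000 0.0000 0.0000 0.8750 6.5000 9.5000 9.1250] k=[0 0 0 0 0 5 6 9]
t=9: x=[0.0000 0.0000 0.0000 0.0000 0.6250 4.5000 6.2500 8.6250] k=[0 0 0 0 0 3 8 8]
t=10: x=[0.0000 0.0000 0.0000 0.0000 0.3750 3.2500 7.3750 8.0000] k=[0 0 0 0 2 4 10 5]
t=11: x=[0.0000 0.0000 0.0000 0.2500 2.0000 4.5000 8.6250 5.6250] k=[0 0 0 2 0 9 8 8]
t=12: x=[0.0000 0.0000 0.2500 1.5000 1.3750 7.7500 8.1250 8.0000] k=[0 0 0 2 0 8 10 6]
t=13: x=[0.0000 0.0000 0.2500 1.5000 1.2500 7.2500 9.2500 6.5000] k=[0 0 3 3 2 9 8 10]
t=14: x=[0.0000 0.3750 2.6250 2.8750 3.0000 8.0000 8.3750 9.7500] k=[0 0 5 1 6 5 8 8]
t=15: x=[0.0000 0.6250 3.8750 2.1250 5.2500 5.5000 7.6250 8.0000] k=[0 0 6 4 6 2 9 6]
t=16: x=[0.0000 0.7500 5.0000 4.5000 5.2500 3.3750 7.7500 6.3750] k=[0 0 7 6 7 5 5 8]
t=17: x=[0.0000 0.8750 6.0000 6.2500 6.6250 5.2500 5.3750 7.6250] k=[0 1 7 8 5 6 2 4]
t=18: x=[0.1250 1.6250 6.3750 7.5000 5.5000 5.3750 2.7500 3.7500] k=[0 3 4 6 3 5 0 4]
t=19: x=[0.3750 2.7500 4.1250 5.3750 3.6250 4.1250 1.1250 3.5000] k=[0 2 6 1 4 0 0 1]
t=20: x=[0.2500 2.2500 4.8750 2.0000 3.1250 0.5000 0.1250 0.8750] k=[0 0 8 3 5 2 0 0]
t=21: x=[0.0000 1.0000 6.3750 3.8750 4.3750 2.1250 0.2500 0.0000] k=[0 0 2 4 7 2 3 0]

0.0275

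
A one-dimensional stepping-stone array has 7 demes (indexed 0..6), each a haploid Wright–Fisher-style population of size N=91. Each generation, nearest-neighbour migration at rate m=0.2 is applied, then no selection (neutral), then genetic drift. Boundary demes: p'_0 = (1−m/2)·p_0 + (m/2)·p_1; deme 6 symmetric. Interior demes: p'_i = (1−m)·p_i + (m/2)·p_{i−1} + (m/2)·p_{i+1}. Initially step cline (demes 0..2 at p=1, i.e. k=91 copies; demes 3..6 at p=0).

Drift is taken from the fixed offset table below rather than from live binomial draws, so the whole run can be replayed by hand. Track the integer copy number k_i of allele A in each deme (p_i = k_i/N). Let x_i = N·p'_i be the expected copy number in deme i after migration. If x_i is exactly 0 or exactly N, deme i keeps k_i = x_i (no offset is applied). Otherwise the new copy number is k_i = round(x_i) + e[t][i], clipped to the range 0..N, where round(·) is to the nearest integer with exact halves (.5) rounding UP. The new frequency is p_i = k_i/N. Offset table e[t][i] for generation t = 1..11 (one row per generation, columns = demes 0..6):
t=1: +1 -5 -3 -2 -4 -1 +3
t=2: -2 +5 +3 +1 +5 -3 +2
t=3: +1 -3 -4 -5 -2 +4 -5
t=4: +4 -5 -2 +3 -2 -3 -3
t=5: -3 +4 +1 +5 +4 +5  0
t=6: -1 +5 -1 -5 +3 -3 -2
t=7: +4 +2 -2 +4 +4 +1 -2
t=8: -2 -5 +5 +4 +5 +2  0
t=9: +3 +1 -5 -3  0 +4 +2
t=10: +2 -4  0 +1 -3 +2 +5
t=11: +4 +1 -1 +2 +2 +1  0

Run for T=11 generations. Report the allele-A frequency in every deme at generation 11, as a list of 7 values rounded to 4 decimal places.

t=0: k=[91 91 91 0 0 0 0]
t=1: x=[91.0000 91.0000 81.9000 9.1000 0.0000 0.0000 0.0000] k=[91 91 79 7 0 0 0]
t=2: x=[91.0000 89.8000 73.0000 13.5000 0.7000 0.0000 0.0000] k=[91 91 76 15 6 0 0]
t=3: x=[91.0000 89.5000 71.4000 20.2000 6.3000 0.6000 0.0000] k=[91 87 67 15 4 5 0]
t=4: x=[90.6000 85.4000 63.8000 19.1000 5.2000 4.4000 0.5000] k=[91 80 62 22 3 1 0]
t=5: x=[89.9000 79.3000 59.8000 24.1000 4.7000 1.1000 0.1000] k=[87 83 61 29 9 6 0]
t=6: x=[86.6000 81.2000 60.0000 30.2000 10.7000 5.7000 0.6000] k=[86 86 59 25 14 3 0]
t=7: x=[86.0000 83.3000 58.3000 27.3000 14.0000 3.8000 0.3000] k=[90 85 56 31 18 5 0]
t=8: x=[89.5000 82.6000 56.4000 32.2000 18.0000 5.8000 0.5000] k=[88 78 61 36 23 8 1]
t=9: x=[87.0000 77.3000 60.2000 37.2000 22.8000 8.8000 1.7000] k=[90 78 55 34 23 13 4]
t=10: x=[88.8000 76.9000 55.2000 35.0000 23.1000 13.1000 4.9000] k=[91 73 55 36 20 15 10]
t=11: x=[89.2000 73.0000 54.9000 36.3000 21.1000 15.0000 10.5000] k=[91 74 54 38 23 16 11]

[1.0000, 0.8132, 0.5934, 0.4176, 0.2527, 0.1758, 0.1209]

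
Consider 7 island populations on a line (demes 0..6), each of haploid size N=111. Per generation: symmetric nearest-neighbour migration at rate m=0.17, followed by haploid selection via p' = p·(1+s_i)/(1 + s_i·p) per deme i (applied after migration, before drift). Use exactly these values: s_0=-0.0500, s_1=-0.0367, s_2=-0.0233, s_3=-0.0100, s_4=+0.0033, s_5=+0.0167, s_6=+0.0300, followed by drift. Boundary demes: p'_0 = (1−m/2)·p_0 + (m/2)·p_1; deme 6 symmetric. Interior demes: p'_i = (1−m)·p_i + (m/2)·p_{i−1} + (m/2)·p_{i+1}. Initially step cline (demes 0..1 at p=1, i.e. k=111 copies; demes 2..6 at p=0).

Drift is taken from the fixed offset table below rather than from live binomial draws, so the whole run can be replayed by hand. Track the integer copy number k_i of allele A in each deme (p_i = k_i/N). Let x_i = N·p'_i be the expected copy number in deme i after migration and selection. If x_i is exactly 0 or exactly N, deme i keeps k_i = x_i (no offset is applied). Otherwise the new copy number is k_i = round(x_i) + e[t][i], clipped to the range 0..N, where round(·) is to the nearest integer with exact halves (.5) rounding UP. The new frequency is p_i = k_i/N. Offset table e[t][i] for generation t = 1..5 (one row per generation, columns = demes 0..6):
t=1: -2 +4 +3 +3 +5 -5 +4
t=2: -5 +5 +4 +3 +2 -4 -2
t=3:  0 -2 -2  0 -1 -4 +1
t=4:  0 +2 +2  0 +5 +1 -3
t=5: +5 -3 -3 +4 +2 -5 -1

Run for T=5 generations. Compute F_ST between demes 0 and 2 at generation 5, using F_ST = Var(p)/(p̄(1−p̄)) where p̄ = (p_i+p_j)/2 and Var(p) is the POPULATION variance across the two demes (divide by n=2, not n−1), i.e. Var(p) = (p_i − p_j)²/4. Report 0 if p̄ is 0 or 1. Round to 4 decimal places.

0.4938

t=0: k=[111 111 0 0 0 0 0]
t=1: x=[111.0000 101.2372 9.2335 0.0000 0.0000 0.0000 0.0000] k=[111 105 12 0 0 0 0]
t=2: x=[110.4633 97.1583 18.5184 1.0099 0.0000 0.0000 0.0000] k=[105 102 23 4 0 0 0]
t=3: x=[104.4353 95.0357 27.6081 5.2247 0.3411 0.0000 0.0000] k=[104 93 26 5 0 0 0]
t=4: x=[102.6787 87.5560 29.3977 6.3000 0.4264 0.0000 0.0000] k=[103 90 31 6 5 0 0]
t=5: x=[101.4570 85.3602 33.3375 7.9654 4.6747 0.4321 0.0000] k=[106 82 30 12 7 0 0]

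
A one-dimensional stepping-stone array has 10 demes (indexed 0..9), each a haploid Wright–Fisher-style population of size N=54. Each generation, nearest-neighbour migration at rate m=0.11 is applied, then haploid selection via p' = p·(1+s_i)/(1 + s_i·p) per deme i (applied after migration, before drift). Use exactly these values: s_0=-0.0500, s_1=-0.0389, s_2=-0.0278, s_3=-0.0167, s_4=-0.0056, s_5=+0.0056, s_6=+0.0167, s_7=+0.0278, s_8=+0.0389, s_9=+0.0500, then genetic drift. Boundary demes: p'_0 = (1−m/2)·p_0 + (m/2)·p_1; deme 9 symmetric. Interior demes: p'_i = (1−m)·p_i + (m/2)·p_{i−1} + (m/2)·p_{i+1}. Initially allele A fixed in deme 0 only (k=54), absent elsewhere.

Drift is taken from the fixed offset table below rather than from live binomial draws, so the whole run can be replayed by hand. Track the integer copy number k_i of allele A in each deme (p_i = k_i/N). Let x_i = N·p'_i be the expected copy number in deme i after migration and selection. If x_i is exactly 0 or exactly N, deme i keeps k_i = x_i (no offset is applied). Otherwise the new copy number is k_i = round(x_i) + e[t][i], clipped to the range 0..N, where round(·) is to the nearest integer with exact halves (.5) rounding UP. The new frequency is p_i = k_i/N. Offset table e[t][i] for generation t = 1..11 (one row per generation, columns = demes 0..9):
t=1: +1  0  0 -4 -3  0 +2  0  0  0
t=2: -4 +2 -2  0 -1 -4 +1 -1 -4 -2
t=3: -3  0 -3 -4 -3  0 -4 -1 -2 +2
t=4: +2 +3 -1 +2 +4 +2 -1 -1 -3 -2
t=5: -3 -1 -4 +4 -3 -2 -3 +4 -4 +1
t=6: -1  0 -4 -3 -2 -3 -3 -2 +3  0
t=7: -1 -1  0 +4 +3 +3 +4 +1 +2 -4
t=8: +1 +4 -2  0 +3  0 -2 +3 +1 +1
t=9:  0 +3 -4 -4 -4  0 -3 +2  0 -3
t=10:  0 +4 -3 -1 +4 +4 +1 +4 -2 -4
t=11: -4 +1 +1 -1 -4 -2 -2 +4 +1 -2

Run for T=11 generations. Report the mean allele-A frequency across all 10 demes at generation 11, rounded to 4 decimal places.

t=0: k=[54 0 0 0 0 0 0 0 0 0]
t=1: x=[50.8827 2.8606 0.0000 0.0000 0.0000 0.0000 0.0000 0.0000 0.0000 0.0000] k=[52 3 0 0 0 0 0 0 0 0]
t=2: x=[49.0804 5.3361 0.1604 0.0000 0.0000 0.0000 0.0000 0.0000 0.0000 0.0000] k=[45 7 0 0 0 0 0 0 0 0]
t=3: x=[42.4511 8.4192 0.3744 0.0000 0.0000 0.0000 0.0000 0.0000 0.0000 0.0000] k=[39 8 0 0 0 0 0 0 0 0]
t=4: x=[36.6975 8.9644 0.4279 0.0000 0.0000 0.0000 0.0000 0.0000 0.0000 0.0000] k=[39 12 0 0 0 0 0 0 0 0]
t=5: x=[36.9218 12.4410 0.6419 0.0000 0.0000 0.0000 0.0000 0.0000 0.0000 0.0000] k=[34 11 0 0 0 0 0 0 0 0]
t=6: x=[32.0703 11.3014 0.5884 0.0000 0.0000 0.0000 0.0000 0.0000 0.0000 0.0000] k=[31 11 0 0 0 0 0 0 0 0]
t=7: x=[29.2138 11.1401 0.5884 0.0000 0.0000 0.0000 0.0000 0.0000 0.0000 0.0000] k=[28 10 1 0 0 0 0 0 0 0]
t=8: x=[26.3177 10.1636 1.4010 0.0541 0.0000 0.0000 0.0000 0.0000 0.0000 0.0000] k=[27 14 0 0 0 0 0 0 0 0]
t=9: x=[25.5936 13.5385 0.7489 0.0000 0.0000 0.0000 0.0000 0.0000 0.0000 0.0000] k=[26 17 0 0 0 0 0 0 0 0]
t=10: x=[24.8158 16.1080 0.9094 0.0000 0.0000 0.0000 0.0000 0.0000 0.0000 0.0000] k=[25 20 0 0 0 0 0 0 0 0]
t=11: x=[24.0391 18.6872 1.0700 0.0000 0.0000 0.0000 0.0000 0.0000 0.0000 0.0000] k=[20 20 2 0 0 0 0 0 0 0]

0.0778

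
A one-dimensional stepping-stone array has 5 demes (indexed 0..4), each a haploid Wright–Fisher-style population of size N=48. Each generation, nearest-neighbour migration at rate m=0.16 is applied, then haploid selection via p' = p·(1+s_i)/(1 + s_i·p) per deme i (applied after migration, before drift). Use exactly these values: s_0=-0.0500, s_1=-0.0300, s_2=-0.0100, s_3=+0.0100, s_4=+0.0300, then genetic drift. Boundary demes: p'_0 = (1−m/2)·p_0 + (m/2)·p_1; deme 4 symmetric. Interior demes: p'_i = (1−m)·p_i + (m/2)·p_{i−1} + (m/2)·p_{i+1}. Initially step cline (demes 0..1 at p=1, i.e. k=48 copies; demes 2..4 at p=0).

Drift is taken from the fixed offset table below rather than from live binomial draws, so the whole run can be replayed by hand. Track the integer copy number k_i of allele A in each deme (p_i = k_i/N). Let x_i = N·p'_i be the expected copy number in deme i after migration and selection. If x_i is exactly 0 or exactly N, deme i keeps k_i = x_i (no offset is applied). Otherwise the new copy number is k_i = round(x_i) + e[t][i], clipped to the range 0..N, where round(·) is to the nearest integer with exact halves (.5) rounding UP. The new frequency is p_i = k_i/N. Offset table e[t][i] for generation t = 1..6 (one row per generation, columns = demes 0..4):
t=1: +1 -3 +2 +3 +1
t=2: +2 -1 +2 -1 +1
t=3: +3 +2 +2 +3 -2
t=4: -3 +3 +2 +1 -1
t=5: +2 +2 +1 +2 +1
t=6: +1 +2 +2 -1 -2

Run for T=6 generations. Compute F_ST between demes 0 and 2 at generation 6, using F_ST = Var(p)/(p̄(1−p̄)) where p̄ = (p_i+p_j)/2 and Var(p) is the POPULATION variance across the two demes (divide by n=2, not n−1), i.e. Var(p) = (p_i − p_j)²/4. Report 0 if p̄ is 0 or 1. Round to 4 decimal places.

t=0: k=[48 48 0 0 0]
t=1: x=[48.0000 44.0510 3.8046 0.0000 0.0000] k=[48 41 6 0 0]
t=2: x=[47.4109 38.5306 8.2511 0.4848 0.0000] k=[48 38 10 0 0]
t=3: x=[47.1586 36.2925 11.3527 0.8079 0.0000] k=[48 38 13 4 0]
t=4: x=[47.1586 36.5363 14.1794 4.4399 0.3295] k=[44 40 16 5 0]
t=5: x=[43.4741 38.1639 16.9297 5.5285 0.4119] k=[45 40 18 8 1]
t=6: x=[44.4343 38.4084 18.8448 8.3081 1.6052] k=[45 40 21 7 0]

0.2909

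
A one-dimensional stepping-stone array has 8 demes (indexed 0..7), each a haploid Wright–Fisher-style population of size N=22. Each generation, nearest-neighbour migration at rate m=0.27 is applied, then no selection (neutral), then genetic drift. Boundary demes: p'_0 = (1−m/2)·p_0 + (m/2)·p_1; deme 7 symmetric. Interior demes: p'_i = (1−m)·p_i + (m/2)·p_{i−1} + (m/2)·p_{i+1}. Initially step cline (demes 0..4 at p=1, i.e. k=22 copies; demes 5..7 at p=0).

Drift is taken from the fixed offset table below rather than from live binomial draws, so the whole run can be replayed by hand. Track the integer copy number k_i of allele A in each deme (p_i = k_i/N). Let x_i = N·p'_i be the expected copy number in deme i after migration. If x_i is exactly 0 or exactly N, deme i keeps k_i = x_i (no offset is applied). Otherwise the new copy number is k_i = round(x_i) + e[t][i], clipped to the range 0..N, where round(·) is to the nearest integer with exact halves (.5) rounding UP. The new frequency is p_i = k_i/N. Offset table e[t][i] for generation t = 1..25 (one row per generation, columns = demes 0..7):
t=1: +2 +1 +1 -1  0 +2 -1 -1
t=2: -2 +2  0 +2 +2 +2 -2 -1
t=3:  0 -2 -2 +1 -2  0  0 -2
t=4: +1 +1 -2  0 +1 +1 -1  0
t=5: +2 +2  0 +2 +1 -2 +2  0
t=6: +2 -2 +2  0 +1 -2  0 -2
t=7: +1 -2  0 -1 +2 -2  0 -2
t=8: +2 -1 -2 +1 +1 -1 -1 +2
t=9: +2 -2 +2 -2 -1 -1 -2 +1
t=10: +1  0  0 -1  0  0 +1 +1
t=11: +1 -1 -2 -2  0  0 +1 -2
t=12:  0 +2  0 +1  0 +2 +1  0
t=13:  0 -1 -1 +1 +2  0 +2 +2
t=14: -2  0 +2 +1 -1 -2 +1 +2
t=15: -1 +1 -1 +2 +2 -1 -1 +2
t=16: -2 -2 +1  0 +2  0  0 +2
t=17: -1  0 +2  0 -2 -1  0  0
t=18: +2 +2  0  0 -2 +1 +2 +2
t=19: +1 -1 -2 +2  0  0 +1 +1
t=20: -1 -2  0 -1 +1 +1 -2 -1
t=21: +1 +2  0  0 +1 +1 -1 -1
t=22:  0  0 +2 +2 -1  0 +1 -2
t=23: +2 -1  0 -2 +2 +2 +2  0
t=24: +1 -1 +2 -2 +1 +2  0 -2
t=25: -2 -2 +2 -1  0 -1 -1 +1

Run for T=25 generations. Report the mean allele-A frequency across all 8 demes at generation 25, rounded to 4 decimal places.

0.7500

t=0: k=[22 22 22 22 22 0 0 0]
t=1: x=[22.0000 22.0000 22.0000 22.0000 19.0300 2.9700 0.0000 0.0000] k=[22 22 22 22 19 5 0 0]
t=2: x=[22.0000 22.0000 22.0000 21.5950 17.5150 6.2150 0.6750 0.0000] k=[22 22 22 22 20 8 0 0]
t=3: x=[22.0000 22.0000 22.0000 21.7300 18.6500 8.5400 1.0800 0.0000] k=[22 22 22 22 17 9 1 0]
t=4: x=[22.0000 22.0000 22.0000 21.3250 16.5950 9.0000 1.9450 0.1350] k=[22 22 22 21 18 10 1 0]
t=5: x=[22.0000 22.0000 21.8650 20.7300 17.3250 9.8650 2.0800 0.1350] k=[22 22 22 22 18 8 4 0]
t=6: x=[22.0000 22.0000 22.0000 21.4600 17.1900 8.8100 4.0000 0.5400] k=[22 22 22 21 18 7 4 0]
t=7: x=[22.0000 22.0000 21.8650 20.7300 16.9200 8.0800 3.8650 0.5400] k=[22 22 22 20 19 6 4 0]
t=8: x=[22.0000 22.0000 21.7300 20.1350 17.3800 7.4850 3.7300 0.5400] k=[22 22 20 21 18 6 3 3]
t=9: x=[22.0000 21.7300 20.4050 20.4600 16.7850 7.2150 3.4050 3.0000] k=[22 20 22 18 16 6 1 4]
t=10: x=[21.7300 20.5400 21.1900 18.2700 14.9200 6.6750 2.0800 3.5950] k=[22 21 21 17 15 7 3 5]
t=11: x=[21.8650 21.1350 20.4600 17.2700 14.1900 7.5400 3.8100 4.7300] k=[22 20 18 15 14 8 5 3]
t=12: x=[21.7300 20.0000 17.8650 15.2700 13.3250 8.4050 5.1350 3.2700] k=[22 22 18 16 13 10 6 3]
t=13: x=[22.0000 21.4600 18.2700 15.8650 13.0000 9.8650 6.1350 3.4050] k=[22 20 17 17 15 10 8 5]
t=14: x=[21.7300 19.8650 17.4050 16.7300 14.5950 10.4050 7.8650 5.4050] k=[20 20 19 18 14 8 9 7]
t=15: x=[20.0000 19.8650 19.0000 17.5950 13.7300 8.9450 8.5950 7.2700] k=[19 21 18 20 16 8 8 9]
t=16: x=[19.2700 20.3250 18.6750 19.1900 15.4600 9.0800 8.1350 8.8650] k=[17 18 20 19 17 9 8 11]
t=17: x=[17.1350 18.1350 19.5950 18.8650 16.1900 9.9450 8.5400 10.5950] k=[16 18 22 19 14 9 9 11]
t=18: x=[16.2700 18.2700 21.0550 18.7300 14.0000 9.6750 9.2700 10.7300] k=[18 20 21 19 12 11 11 13]
t=19: x=[18.2700 19.8650 20.5950 18.3250 12.8100 11.1350 11.2700 12.7300] k=[19 19 19 20 13 11 12 14]
t=20: x=[19.0000 19.0000 19.1350 18.9200 13.6750 11.4050 12.1350 13.7300] k=[18 17 19 18 15 12 10 13]
t=21: x=[17.8650 17.4050 18.5950 17.7300 15.0000 12.1350 10.6750 12.5950] k=[19 19 19 18 16 13 10 12]
t=22: x=[19.0000 19.0000 18.8650 17.8650 15.8650 13.0000 10.6750 11.7300] k=[19 19 21 20 15 13 12 10]
t=23: x=[19.0000 19.2700 20.5950 19.4600 15.4050 13.1350 11.8650 10.2700] k=[21 18 21 17 17 15 14 10]
t=24: x=[20.5950 18.8100 20.0550 17.5400 16.7300 15.1350 13.5950 10.5400] k=[22 18 22 16 18 17 14 9]
t=25: x=[21.4600 19.0800 20.6500 17.0800 17.5950 16.7300 13.7300 9.6750] k=[19 17 22 16 18 16 13 11]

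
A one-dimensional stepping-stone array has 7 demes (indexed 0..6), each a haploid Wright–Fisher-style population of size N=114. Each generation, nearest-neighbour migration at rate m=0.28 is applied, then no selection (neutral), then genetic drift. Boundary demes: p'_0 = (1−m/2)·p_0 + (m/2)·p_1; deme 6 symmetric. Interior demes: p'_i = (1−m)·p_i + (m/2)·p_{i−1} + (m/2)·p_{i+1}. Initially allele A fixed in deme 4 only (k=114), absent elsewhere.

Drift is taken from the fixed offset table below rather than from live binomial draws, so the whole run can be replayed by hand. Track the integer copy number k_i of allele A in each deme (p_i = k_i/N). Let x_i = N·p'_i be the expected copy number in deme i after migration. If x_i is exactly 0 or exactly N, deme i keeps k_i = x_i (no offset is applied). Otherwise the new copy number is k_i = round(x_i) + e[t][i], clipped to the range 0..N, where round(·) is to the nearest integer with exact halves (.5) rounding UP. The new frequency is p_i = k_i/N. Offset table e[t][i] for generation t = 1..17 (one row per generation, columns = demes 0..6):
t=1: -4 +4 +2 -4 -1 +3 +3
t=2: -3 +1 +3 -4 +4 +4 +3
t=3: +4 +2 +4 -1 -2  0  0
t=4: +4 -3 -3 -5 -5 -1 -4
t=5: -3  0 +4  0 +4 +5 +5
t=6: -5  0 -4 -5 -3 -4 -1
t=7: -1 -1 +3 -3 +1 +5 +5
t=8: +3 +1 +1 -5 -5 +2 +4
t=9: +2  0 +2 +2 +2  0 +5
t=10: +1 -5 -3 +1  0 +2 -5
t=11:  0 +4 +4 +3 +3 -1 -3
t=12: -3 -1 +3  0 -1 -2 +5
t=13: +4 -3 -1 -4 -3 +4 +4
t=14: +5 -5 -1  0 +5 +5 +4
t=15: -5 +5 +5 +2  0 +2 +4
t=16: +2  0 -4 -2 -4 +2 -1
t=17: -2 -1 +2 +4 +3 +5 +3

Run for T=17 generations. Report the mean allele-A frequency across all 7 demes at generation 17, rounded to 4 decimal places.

t=0: k=[0 0 0 0 114 0 0]
t=1: x=[0.0000 0.0000 0.0000 15.9600 82.0800 15.9600 0.0000] k=[0 0 0 12 81 19 0]
t=2: x=[0.0000 0.0000 1.6800 19.9800 62.6600 25.0200 2.6600] k=[0 0 5 16 67 29 6]
t=3: x=[0.0000 0.7000 5.8400 21.6000 54.5400 31.1000 9.2200] k=[0 3 10 21 53 31 9]
t=4: x=[0.4200 3.5600 10.5600 23.9400 45.4400 31.0000 12.0800] k=[4 1 8 19 40 30 8]
t=5: x=[3.5800 2.4000 8.5600 20.4000 35.6600 28.3200 11.0800] k=[1 2 13 20 40 33 16]
t=6: x=[1.1400 3.4000 12.4400 21.8200 36.2200 31.6000 18.3800] k=[0 3 8 17 33 28 17]
t=7: x=[0.4200 3.2800 8.5600 17.9800 30.0600 27.1600 18.5400] k=[0 2 12 15 31 32 24]
t=8: x=[0.2800 3.1200 11.0200 16.8200 28.9000 30.7400 25.1200] k=[3 4 12 12 24 33 29]
t=9: x=[3.1400 4.9800 10.8800 13.6800 23.5800 31.1800 29.5600] k=[5 5 13 16 26 31 35]
t=10: x=[5.0000 6.1200 12.3000 16.9800 25.3000 30.8600 34.4400] k=[6 1 9 18 25 33 29]
t=11: x=[5.3000 2.8200 9.1400 17.7200 25.1400 31.3200 29.5600] k=[5 7 13 21 28 30 27]
t=12: x=[5.2800 7.5600 13.2800 20.8600 27.3000 29.3000 27.4200] k=[2 7 16 21 26 27 32]
t=13: x=[2.7000 7.5600 15.4400 21.0000 25.4400 27.5600 31.3000] k=[7 5 14 17 22 32 35]
t=14: x=[6.7200 6.5400 13.1600 17.2800 22.7000 31.0200 34.5800] k=[12 2 12 17 28 36 39]
t=15: x=[10.6000 4.8000 11.3000 17.8400 27.5800 35.3000 38.5800] k=[6 10 16 20 28 37 43]
t=16: x=[6.5600 10.2800 15.7200 20.5600 28.1400 36.5800 42.1600] k=[9 10 12 19 24 39 41]
t=17: x=[9.1400 10.1400 12.7000 18.7200 25.4000 37.1800 40.7200] k=[7 9 15 23 28 42 44]

0.2105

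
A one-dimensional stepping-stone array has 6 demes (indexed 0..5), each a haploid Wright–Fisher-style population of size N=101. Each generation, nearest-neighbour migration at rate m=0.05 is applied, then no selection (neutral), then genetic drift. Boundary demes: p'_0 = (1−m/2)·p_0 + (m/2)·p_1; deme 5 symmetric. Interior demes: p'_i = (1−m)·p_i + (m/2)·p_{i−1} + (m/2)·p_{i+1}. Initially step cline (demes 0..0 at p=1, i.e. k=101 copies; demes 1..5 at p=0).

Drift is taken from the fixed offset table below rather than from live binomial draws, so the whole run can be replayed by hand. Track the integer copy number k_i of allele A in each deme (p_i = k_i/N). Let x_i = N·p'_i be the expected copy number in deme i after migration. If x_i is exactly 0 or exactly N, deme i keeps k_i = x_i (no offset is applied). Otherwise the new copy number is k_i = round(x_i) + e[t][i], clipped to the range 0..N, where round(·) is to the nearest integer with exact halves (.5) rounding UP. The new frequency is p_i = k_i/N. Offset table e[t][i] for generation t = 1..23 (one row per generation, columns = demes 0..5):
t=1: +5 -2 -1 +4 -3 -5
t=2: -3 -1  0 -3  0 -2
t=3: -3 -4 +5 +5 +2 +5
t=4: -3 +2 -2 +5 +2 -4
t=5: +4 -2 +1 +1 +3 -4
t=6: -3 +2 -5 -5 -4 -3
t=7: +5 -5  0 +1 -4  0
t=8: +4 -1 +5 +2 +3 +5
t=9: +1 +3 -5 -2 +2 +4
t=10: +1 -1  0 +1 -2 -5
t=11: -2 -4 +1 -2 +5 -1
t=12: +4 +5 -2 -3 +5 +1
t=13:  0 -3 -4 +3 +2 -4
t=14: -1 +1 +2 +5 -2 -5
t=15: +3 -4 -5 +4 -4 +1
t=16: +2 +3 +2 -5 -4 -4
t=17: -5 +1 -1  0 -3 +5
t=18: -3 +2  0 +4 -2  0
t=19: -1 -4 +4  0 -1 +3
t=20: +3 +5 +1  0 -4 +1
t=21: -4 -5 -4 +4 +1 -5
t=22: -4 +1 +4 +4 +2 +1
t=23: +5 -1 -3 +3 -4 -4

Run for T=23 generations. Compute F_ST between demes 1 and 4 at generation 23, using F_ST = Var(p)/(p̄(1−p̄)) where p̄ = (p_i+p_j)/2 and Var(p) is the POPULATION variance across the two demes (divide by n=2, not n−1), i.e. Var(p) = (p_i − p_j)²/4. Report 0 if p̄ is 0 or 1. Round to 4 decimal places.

0.1348

t=0: k=[101 0 0 0 0 0]
t=1: x=[98.4750 2.5250 0.0000 0.0000 0.0000 0.0000] k=[101 1 0 0 0 0]
t=2: x=[98.5000 3.4750 0.0250 0.0000 0.0000 0.0000] k=[96 2 0 0 0 0]
t=3: x=[93.6500 4.3000 0.0500 0.0000 0.0000 0.0000] k=[91 0 5 0 0 0]
t=4: x=[88.7250 2.4000 4.7500 0.1250 0.0000 0.0000] k=[86 4 3 5 0 0]
t=5: x=[83.9500 6.0250 3.0750 4.8250 0.1250 0.0000] k=[88 4 4 6 3 0]
t=6: x=[85.9000 6.1000 4.0500 5.8750 3.0000 0.0750] k=[83 8 0 1 0 0]
t=7: x=[81.1250 9.6750 0.2250 0.9500 0.0250 0.0000] k=[86 5 0 2 0 0]
t=8: x=[83.9750 6.9000 0.1750 1.9000 0.0500 0.0000] k=[88 6 5 4 3 0]
t=9: x=[85.9500 8.0250 5.0000 4.0000 2.9500 0.0750] k=[87 11 0 2 5 4]
t=10: x=[85.1000 12.6250 0.3250 2.0250 4.9000 4.0250] k=[86 12 0 3 3 0]
t=11: x=[84.1500 13.5500 0.3750 2.9250 2.9250 0.0750] k=[82 10 1 1 8 0]
t=12: x=[80.2000 11.5750 1.2250 1.1750 7.6250 0.2000] k=[84 17 0 0 13 1]
t=13: x=[82.3250 18.2500 0.4250 0.3250 12.3750 1.3000] k=[82 15 0 3 14 0]
t=14: x=[80.3250 16.3000 0.4500 3.2000 13.3750 0.3500] k=[79 17 2 8 11 0]
t=15: x=[77.4500 18.1750 2.5250 7.9250 10.6500 0.2750] k=[80 14 0 12 7 1]
t=16: x=[78.3500 15.3000 0.6500 11.5750 6.9750 1.1500] k=[80 18 3 7 3 0]
t=17: x=[78.4500 19.1750 3.4750 6.8000 3.0250 0.0750] k=[73 20 2 7 0 5]
t=18: x=[71.6750 20.8750 2.5750 6.7000 0.3000 4.8750] k=[69 23 3 11 0 5]
t=19: x=[67.8500 23.6500 3.7000 10.5250 0.4000 4.8750] k=[67 20 8 11 0 8]
t=20: x=[65.8250 20.8750 8.3750 10.6500 0.4750 7.8000] k=[69 26 9 11 0 9]
t=21: x=[67.9250 26.6500 9.4750 10.6750 0.5000 8.7750] k=[64 22 5 15 2 4]
t=22: x=[62.9500 22.6250 5.6750 14.4250 2.3750 3.9500] k=[59 24 10 18 4 5]
t=23: x=[58.1250 24.5250 10.5500 17.4500 4.3750 4.9750] k=[63 24 8 20 0 1]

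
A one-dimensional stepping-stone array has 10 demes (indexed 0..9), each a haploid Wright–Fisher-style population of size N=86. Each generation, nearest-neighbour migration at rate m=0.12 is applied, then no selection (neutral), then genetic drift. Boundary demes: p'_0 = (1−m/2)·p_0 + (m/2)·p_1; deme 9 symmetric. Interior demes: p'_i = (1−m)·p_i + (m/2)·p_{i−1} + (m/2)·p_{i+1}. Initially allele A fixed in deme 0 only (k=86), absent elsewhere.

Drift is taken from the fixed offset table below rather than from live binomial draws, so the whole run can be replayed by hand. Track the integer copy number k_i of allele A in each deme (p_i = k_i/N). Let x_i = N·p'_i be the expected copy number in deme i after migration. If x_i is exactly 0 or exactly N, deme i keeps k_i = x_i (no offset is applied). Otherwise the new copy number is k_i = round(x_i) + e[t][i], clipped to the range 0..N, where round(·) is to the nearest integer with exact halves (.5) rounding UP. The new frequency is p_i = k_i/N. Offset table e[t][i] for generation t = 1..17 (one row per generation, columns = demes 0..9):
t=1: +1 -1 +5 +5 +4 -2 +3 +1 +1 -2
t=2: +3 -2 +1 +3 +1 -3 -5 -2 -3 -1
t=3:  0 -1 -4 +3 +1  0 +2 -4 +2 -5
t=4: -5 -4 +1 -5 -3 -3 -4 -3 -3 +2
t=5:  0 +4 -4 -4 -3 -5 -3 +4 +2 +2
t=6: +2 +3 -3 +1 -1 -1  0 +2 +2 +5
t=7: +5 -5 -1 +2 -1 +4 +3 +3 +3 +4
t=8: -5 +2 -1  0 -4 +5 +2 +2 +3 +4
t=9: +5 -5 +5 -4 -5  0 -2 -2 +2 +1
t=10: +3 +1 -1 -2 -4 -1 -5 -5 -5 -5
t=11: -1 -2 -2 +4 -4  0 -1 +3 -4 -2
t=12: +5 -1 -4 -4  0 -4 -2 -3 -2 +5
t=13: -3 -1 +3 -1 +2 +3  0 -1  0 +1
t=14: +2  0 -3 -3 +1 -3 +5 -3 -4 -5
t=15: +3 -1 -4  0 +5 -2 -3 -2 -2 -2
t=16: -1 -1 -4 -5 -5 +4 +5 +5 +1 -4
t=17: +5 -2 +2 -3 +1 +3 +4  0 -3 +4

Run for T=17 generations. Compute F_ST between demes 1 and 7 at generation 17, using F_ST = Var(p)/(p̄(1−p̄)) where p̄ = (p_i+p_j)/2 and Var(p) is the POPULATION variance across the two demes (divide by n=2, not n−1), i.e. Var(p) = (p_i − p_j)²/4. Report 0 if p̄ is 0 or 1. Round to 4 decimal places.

0.1242

t=0: k=[86 0 0 0 0 0 0 0 0 0]
t=1: x=[80.8400 5.1600 0.0000 0.0000 0.0000 0.0000 0.0000 0.0000 0.0000 0.0000] k=[82 4 0 0 0 0 0 0 0 0]
t=2: x=[77.3200 8.4400 0.2400 0.0000 0.0000 0.0000 0.0000 0.0000 0.0000 0.0000] k=[80 6 1 0 0 0 0 0 0 0]
t=3: x=[75.5600 10.1400 1.2400 0.0600 0.0000 0.0000 0.0000 0.0000 0.0000 0.0000] k=[76 9 0 3 0 0 0 0 0 0]
t=4: x=[71.9800 12.4800 0.7200 2.6400 0.1800 0.0000 0.0000 0.0000 0.0000 0.0000] k=[67 8 2 0 0 0 0 0 0 0]
t=5: x=[63.4600 11.1800 2.2400 0.1200 0.0000 0.0000 0.0000 0.0000 0.0000 0.0000] k=[63 15 0 0 0 0 0 0 0 0]
t=6: x=[60.1200 16.9800 0.9000 0.0000 0.0000 0.0000 0.0000 0.0000 0.0000 0.0000] k=[62 20 0 0 0 0 0 0 0 0]
t=7: x=[59.4800 21.3200 1.2000 0.0000 0.0000 0.0000 0.0000 0.0000 0.0000 0.0000] k=[64 16 0 0 0 0 0 0 0 0]
t=8: x=[61.1200 17.9200 0.9600 0.0000 0.0000 0.0000 0.0000 0.0000 0.0000 0.0000] k=[56 20 0 0 0 0 0 0 0 0]
t=9: x=[53.8400 20.9600 1.2000 0.0000 0.0000 0.0000 0.0000 0.0000 0.0000 0.0000] k=[59 16 6 0 0 0 0 0 0 0]
t=10: x=[56.4200 17.9800 6.2400 0.3600 0.0000 0.0000 0.0000 0.0000 0.0000 0.0000] k=[59 19 5 0 0 0 0 0 0 0]
t=11: x=[56.6000 20.5600 5.5400 0.3000 0.0000 0.0000 0.0000 0.0000 0.0000 0.0000] k=[56 19 4 4 0 0 0 0 0 0]
t=12: x=[53.7800 20.3200 4.9000 3.7600 0.2400 0.0000 0.0000 0.0000 0.0000 0.0000] k=[59 19 1 0 0 0 0 0 0 0]
t=13: x=[56.6000 20.3200 2.0200 0.0600 0.0000 0.0000 0.0000 0.0000 0.0000 0.0000] k=[54 19 5 0 0 0 0 0 0 0]
t=14: x=[51.9000 20.2600 5.5400 0.3000 0.0000 0.0000 0.0000 0.0000 0.0000 0.0000] k=[54 20 3 0 0 0 0 0 0 0]
t=15: x=[51.9600 21.0200 3.8400 0.1800 0.0000 0.0000 0.0000 0.0000 0.0000 0.0000] k=[55 20 0 0 0 0 0 0 0 0]
t=16: x=[52.9000 20.9000 1.2000 0.0000 0.0000 0.0000 0.0000 0.0000 0.0000 0.0000] k=[52 20 0 0 0 0 0 0 0 0]
t=17: x=[50.0800 20.7200 1.2000 0.0000 0.0000 0.0000 0.0000 0.0000 0.0000 0.0000] k=[55 19 3 0 0 0 0 0 0 0]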